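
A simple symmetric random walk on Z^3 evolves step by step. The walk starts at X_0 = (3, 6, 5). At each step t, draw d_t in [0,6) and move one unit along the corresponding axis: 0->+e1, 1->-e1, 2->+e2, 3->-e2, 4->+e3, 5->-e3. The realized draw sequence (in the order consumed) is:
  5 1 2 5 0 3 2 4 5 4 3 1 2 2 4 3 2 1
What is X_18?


(1, 8, 5)

t=0: X=(3, 6, 5), d=5 → -e3, X_1=(3, 6, 4)
t=1: X=(3, 6, 4), d=1 → -e1, X_2=(2, 6, 4)
t=2: X=(2, 6, 4), d=2 → +e2, X_3=(2, 7, 4)
t=3: X=(2, 7, 4), d=5 → -e3, X_4=(2, 7, 3)
t=4: X=(2, 7, 3), d=0 → +e1, X_5=(3, 7, 3)
t=5: X=(3, 7, 3), d=3 → -e2, X_6=(3, 6, 3)
t=6: X=(3, 6, 3), d=2 → +e2, X_7=(3, 7, 3)
t=7: X=(3, 7, 3), d=4 → +e3, X_8=(3, 7, 4)
t=8: X=(3, 7, 4), d=5 → -e3, X_9=(3, 7, 3)
t=9: X=(3, 7, 3), d=4 → +e3, X_10=(3, 7, 4)
t=10: X=(3, 7, 4), d=3 → -e2, X_11=(3, 6, 4)
t=11: X=(3, 6, 4), d=1 → -e1, X_12=(2, 6, 4)
t=12: X=(2, 6, 4), d=2 → +e2, X_13=(2, 7, 4)
t=13: X=(2, 7, 4), d=2 → +e2, X_14=(2, 8, 4)
t=14: X=(2, 8, 4), d=4 → +e3, X_15=(2, 8, 5)
t=15: X=(2, 8, 5), d=3 → -e2, X_16=(2, 7, 5)
t=16: X=(2, 7, 5), d=2 → +e2, X_17=(2, 8, 5)
t=17: X=(2, 8, 5), d=1 → -e1, X_18=(1, 8, 5)


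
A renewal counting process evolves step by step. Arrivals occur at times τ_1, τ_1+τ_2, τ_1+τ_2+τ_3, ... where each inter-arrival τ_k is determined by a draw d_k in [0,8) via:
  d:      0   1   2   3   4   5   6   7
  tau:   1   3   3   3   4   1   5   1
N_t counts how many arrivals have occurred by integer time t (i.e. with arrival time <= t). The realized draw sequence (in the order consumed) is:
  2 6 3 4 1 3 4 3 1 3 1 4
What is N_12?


3

draw d_1=2: τ_1=3, arrival time A_1=3
draw d_2=6: τ_2=5, arrival time A_2=8
draw d_3=3: τ_3=3, arrival time A_3=11
draw d_4=4: τ_4=4, arrival time A_4=15
draw d_5=1: τ_5=3, arrival time A_5=18
draw d_6=3: τ_6=3, arrival time A_6=21
draw d_7=4: τ_7=4, arrival time A_7=25
draw d_8=3: τ_8=3, arrival time A_8=28
draw d_9=1: τ_9=3, arrival time A_9=31
draw d_10=3: τ_10=3, arrival time A_10=34
draw d_11=1: τ_11=3, arrival time A_11=37
draw d_12=4: τ_12=4, arrival time A_12=41
N_t over t=0..12: 0:0 1:0 2:0 3:1 4:1 5:1 6:1 7:1 8:2 9:2 10:2 11:3 12:3


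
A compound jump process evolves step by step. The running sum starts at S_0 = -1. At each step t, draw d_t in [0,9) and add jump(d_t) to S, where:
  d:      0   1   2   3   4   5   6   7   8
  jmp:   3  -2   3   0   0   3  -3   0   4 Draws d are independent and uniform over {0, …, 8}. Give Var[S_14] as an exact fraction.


Outcome values over d=0..8: [3, -2, 3, 0, 0, 3, -3, 0, 4]
Σy = 8, Σy² = 56, M = 9
μ = 8/9 = 8/9,  σ² = 56/9 − (8/9)² = 440/81
Independent increments: Var[S_14] = 14·σ² = 14·(440/81) = 6160/81

6160/81


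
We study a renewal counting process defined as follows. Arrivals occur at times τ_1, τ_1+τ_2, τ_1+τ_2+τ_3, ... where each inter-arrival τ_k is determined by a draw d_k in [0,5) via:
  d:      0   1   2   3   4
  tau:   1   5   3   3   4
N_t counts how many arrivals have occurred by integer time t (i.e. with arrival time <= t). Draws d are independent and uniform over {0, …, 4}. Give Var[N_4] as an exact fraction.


Inter-arrival values over d=0..4: [1, 5, 3, 3, 4]
Each d has probability 1/5, so the pmf of τ is: f(1) = 1/5, f(3) = 2/5, f(4) = 1/5, f(5) = 1/5
Let p_n(j) = P(N_n = j), with p_0 = [1]. Condition on τ_1: p_n(0) = P(τ > n), and for j >= 1, p_n(j) = Σ_{k<=n} f(k)·p_{n−k}(j−1)
p_1 = [4/5, 1/5]  (j = 0..1)
p_2 = [4/5, 4/25, 1/25]  (j = 0..2)
p_3 = [2/5, 14/25, 4/125, 1/125]  (j = 0..3)
p_4 = [1/5, 3/5, 24/125, 4/625, 1/625]  (j = 0..4)
E[N_4] = Σ j·p_4(j) = 631/625;  E[N_4²] = Σ j²·p_4(j) = 907/625
Var[N_4] = 907/625 − (631/625)² = 168714/390625

168714/390625


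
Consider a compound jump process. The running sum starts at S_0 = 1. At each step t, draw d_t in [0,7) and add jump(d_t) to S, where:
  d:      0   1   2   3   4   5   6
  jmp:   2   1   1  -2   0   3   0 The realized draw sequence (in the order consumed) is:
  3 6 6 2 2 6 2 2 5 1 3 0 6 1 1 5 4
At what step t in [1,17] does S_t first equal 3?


t=0: S=1, d=3, jump=-2, S_1=-1
t=1: S=-1, d=6, jump=0, S_2=-1
t=2: S=-1, d=6, jump=0, S_3=-1
t=3: S=-1, d=2, jump=1, S_4=0
t=4: S=0, d=2, jump=1, S_5=1
t=5: S=1, d=6, jump=0, S_6=1
t=6: S=1, d=2, jump=1, S_7=2
t=7: S=2, d=2, jump=1, S_8=3
t=8: S=3, d=5, jump=3, S_9=6
t=9: S=6, d=1, jump=1, S_10=7
t=10: S=7, d=3, jump=-2, S_11=5
t=11: S=5, d=0, jump=2, S_12=7
t=12: S=7, d=6, jump=0, S_13=7
t=13: S=7, d=1, jump=1, S_14=8
t=14: S=8, d=1, jump=1, S_15=9
t=15: S=9, d=5, jump=3, S_16=12
t=16: S=12, d=4, jump=0, S_17=12

8


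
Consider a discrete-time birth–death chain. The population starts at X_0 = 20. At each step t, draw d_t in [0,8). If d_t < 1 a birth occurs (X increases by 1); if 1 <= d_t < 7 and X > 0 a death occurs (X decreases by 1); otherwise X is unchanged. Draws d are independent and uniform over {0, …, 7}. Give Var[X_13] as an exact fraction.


403/64

X can drop by at most 1 per step and X_0 = 20 > T = 13, so X_t >= 20 − t >= 7 > 0 for every t <= 13: the floor at 0 (the 'and X > 0' condition) never binds. Hence X_13 = X_0 + Σ_{t<13} Y_t with i.i.d. increments Y_t = y(d_t) ∈ {+1, −1, 0}.
Outcome values over d=0..7: [1, -1, -1, -1, -1, -1, -1, 0]
Σy = -5, Σy² = 7, M = 8
μ = -5/8 = -5/8,  σ² = 7/8 − (-5/8)² = 31/64
Independent increments: Var[X_13] = 13·σ² = 13·(31/64) = 403/64


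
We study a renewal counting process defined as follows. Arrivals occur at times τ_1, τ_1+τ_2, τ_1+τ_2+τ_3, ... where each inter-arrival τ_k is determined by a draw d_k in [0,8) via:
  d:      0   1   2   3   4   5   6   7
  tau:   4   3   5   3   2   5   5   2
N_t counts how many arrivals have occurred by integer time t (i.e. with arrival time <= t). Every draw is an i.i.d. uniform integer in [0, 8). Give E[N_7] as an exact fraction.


13/8

Inter-arrival values over d=0..7: [4, 3, 5, 3, 2, 5, 5, 2]
Each d has probability 1/8, so the pmf of τ is: f(2) = 1/4, f(3) = 1/4, f(4) = 1/8, f(5) = 3/8
Renewal equation for m(n) = E[N_n]: condition on τ_1 = k (if k <= n, one arrival plus a fresh copy on the remaining n−k steps): m(n) = F(n) + Σ_{k<=n} f(k)·m(n−k), where F(n) = P(τ <= n) and m(0) = 0
m(1) = F(1) = 0
m(2) = F(2) = 1/4
m(3) = F(3) = 1/2
m(4) = F(4) + f(2)·m(2) = 5/8 + 1/4·1/4 = 11/16
m(5) = F(5) + f(2)·m(3) + f(3)·m(2) = 1 + 1/4·1/2 + 1/4·1/4 = 19/16
m(6) = F(6) + f(2)·m(4) + f(3)·m(3) + f(4)·m(2) = 1 + 1/4·11/16 + 1/4·1/2 + 1/8·1/4 = 85/64
m(7) = F(7) + f(2)·m(5) + f(3)·m(4) + f(4)·m(3) + f(5)·m(2) = 1 + 1/4·19/16 + 1/4·11/16 + 1/8·1/2 + 3/8·1/4 = 13/8
E[N_7] = m(7) = 13/8


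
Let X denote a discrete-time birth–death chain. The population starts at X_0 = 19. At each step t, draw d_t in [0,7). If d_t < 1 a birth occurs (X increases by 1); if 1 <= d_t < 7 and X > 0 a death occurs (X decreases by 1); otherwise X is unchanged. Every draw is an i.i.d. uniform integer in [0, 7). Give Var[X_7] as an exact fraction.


X can drop by at most 1 per step and X_0 = 19 > T = 7, so X_t >= 19 − t >= 12 > 0 for every t <= 7: the floor at 0 (the 'and X > 0' condition) never binds. Hence X_7 = X_0 + Σ_{t<7} Y_t with i.i.d. increments Y_t = y(d_t) ∈ {+1, −1, 0}.
Outcome values over d=0..6: [1, -1, -1, -1, -1, -1, -1]
Σy = -5, Σy² = 7, M = 7
μ = -5/7 = -5/7,  σ² = 7/7 − (-5/7)² = 24/49
Independent increments: Var[X_7] = 7·σ² = 7·(24/49) = 24/7

24/7


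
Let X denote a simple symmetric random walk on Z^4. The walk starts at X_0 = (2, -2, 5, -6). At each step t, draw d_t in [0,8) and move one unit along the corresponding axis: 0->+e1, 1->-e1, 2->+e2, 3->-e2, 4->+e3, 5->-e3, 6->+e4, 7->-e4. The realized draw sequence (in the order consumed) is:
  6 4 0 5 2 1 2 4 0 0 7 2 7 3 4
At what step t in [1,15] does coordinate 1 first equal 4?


10

t=0: X=(2, -2, 5, -6), d=6 → +e4, X_1=(2, -2, 5, -5)
t=1: X=(2, -2, 5, -5), d=4 → +e3, X_2=(2, -2, 6, -5)
t=2: X=(2, -2, 6, -5), d=0 → +e1, X_3=(3, -2, 6, -5)
t=3: X=(3, -2, 6, -5), d=5 → -e3, X_4=(3, -2, 5, -5)
t=4: X=(3, -2, 5, -5), d=2 → +e2, X_5=(3, -1, 5, -5)
t=5: X=(3, -1, 5, -5), d=1 → -e1, X_6=(2, -1, 5, -5)
t=6: X=(2, -1, 5, -5), d=2 → +e2, X_7=(2, 0, 5, -5)
t=7: X=(2, 0, 5, -5), d=4 → +e3, X_8=(2, 0, 6, -5)
t=8: X=(2, 0, 6, -5), d=0 → +e1, X_9=(3, 0, 6, -5)
t=9: X=(3, 0, 6, -5), d=0 → +e1, X_10=(4, 0, 6, -5)
t=10: X=(4, 0, 6, -5), d=7 → -e4, X_11=(4, 0, 6, -6)
t=11: X=(4, 0, 6, -6), d=2 → +e2, X_12=(4, 1, 6, -6)
t=12: X=(4, 1, 6, -6), d=7 → -e4, X_13=(4, 1, 6, -7)
t=13: X=(4, 1, 6, -7), d=3 → -e2, X_14=(4, 0, 6, -7)
t=14: X=(4, 0, 6, -7), d=4 → +e3, X_15=(4, 0, 7, -7)


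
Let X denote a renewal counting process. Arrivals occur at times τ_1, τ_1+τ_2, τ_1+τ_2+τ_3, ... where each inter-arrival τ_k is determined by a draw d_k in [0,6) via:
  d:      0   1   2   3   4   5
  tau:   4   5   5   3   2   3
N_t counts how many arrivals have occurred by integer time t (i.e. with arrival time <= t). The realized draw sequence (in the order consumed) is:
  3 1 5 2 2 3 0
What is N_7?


1

draw d_1=3: τ_1=3, arrival time A_1=3
draw d_2=1: τ_2=5, arrival time A_2=8
draw d_3=5: τ_3=3, arrival time A_3=11
draw d_4=2: τ_4=5, arrival time A_4=16
draw d_5=2: τ_5=5, arrival time A_5=21
draw d_6=3: τ_6=3, arrival time A_6=24
draw d_7=0: τ_7=4, arrival time A_7=28
N_t over t=0..7: 0:0 1:0 2:0 3:1 4:1 5:1 6:1 7:1


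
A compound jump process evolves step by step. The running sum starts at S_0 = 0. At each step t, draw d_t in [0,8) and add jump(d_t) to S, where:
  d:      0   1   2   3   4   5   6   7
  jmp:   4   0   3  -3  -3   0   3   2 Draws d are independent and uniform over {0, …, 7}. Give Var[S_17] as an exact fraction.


Outcome values over d=0..7: [4, 0, 3, -3, -3, 0, 3, 2]
Σy = 6, Σy² = 56, M = 8
μ = 6/8 = 3/4,  σ² = 56/8 − (3/4)² = 103/16
Independent increments: Var[S_17] = 17·σ² = 17·(103/16) = 1751/16

1751/16


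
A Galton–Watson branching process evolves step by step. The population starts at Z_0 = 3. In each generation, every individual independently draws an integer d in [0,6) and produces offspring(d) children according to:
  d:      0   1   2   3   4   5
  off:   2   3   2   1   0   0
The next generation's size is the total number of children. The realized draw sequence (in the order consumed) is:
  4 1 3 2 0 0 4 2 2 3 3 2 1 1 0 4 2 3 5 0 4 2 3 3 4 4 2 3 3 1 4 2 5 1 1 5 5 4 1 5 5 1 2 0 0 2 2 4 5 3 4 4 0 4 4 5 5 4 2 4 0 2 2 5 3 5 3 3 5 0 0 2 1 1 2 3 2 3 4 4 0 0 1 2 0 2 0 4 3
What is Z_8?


gen 0: Z_0=3, draws=[4, 1, 3], offspring=[0, 3, 1], Z_1=4
gen 1: Z_1=4, draws=[2, 0, 0, 4], offspring=[2, 2, 2, 0], Z_2=6
gen 2: Z_2=6, draws=[2, 2, 3, 3, 2, 1], offspring=[2, 2, 1, 1, 2, 3], Z_3=11
gen 3: Z_3=11, draws=[1, 0, 4, 2, 3, 5, 0, 4, 2, 3, 3], offspring=[3, 2, 0, 2, 1, 0, 2, 0, 2, 1, 1], Z_4=14
gen 4: Z_4=14, draws=[4, 4, 2, 3, 3, 1, 4, 2, 5, 1, 1, 5, 5, 4], offspring=[0, 0, 2, 1, 1, 3, 0, 2, 0, 3, 3, 0, 0, 0], Z_5=15
gen 5: Z_5=15, draws=[1, 5, 5, 1, 2, 0, 0, 2, 2, 4, 5, 3, 4, 4, 0], offspring=[3, 0, 0, 3, 2, 2, 2, 2, 2, 0, 0, 1, 0, 0, 2], Z_6=19
gen 6: Z_6=19, draws=[4, 4, 5, 5, 4, 2, 4, 0, 2, 2, 5, 3, 5, 3, 3, 5, 0, 0, 2], offspring=[0, 0, 0, 0, 0, 2, 0, 2, 2, 2, 0, 1, 0, 1, 1, 0, 2, 2, 2], Z_7=17
gen 7: Z_7=17, draws=[1, 1, 2, 3, 2, 3, 4, 4, 0, 0, 1, 2, 0, 2, 0, 4, 3], offspring=[3, 3, 2, 1, 2, 1, 0, 0, 2, 2, 3, 2, 2, 2, 2, 0, 1], Z_8=28

28


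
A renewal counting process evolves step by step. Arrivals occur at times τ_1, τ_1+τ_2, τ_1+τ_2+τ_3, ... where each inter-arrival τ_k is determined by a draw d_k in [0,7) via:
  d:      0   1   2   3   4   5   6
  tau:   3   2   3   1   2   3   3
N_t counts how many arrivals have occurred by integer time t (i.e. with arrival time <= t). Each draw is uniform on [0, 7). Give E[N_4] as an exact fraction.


3284/2401

Inter-arrival values over d=0..6: [3, 2, 3, 1, 2, 3, 3]
Each d has probability 1/7, so the pmf of τ is: f(1) = 1/7, f(2) = 2/7, f(3) = 4/7
Renewal equation for m(n) = E[N_n]: condition on τ_1 = k (if k <= n, one arrival plus a fresh copy on the remaining n−k steps): m(n) = F(n) + Σ_{k<=n} f(k)·m(n−k), where F(n) = P(τ <= n) and m(0) = 0
m(1) = F(1) = 1/7
m(2) = F(2) + f(1)·m(1) = 3/7 + 1/7·1/7 = 22/49
m(3) = F(3) + f(1)·m(2) + f(2)·m(1) = 1 + 1/7·22/49 + 2/7·1/7 = 379/343
m(4) = F(4) + f(1)·m(3) + f(2)·m(2) + f(3)·m(1) = 1 + 1/7·379/343 + 2/7·22/49 + 4/7·1/7 = 3284/2401
E[N_4] = m(4) = 3284/2401


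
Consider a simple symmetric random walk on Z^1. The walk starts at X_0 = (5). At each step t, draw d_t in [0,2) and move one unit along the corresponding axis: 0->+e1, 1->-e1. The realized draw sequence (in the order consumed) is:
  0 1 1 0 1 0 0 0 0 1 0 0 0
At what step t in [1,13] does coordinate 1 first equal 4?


t=0: X=(5), d=0 → +e1, X_1=(6)
t=1: X=(6), d=1 → -e1, X_2=(5)
t=2: X=(5), d=1 → -e1, X_3=(4)
t=3: X=(4), d=0 → +e1, X_4=(5)
t=4: X=(5), d=1 → -e1, X_5=(4)
t=5: X=(4), d=0 → +e1, X_6=(5)
t=6: X=(5), d=0 → +e1, X_7=(6)
t=7: X=(6), d=0 → +e1, X_8=(7)
t=8: X=(7), d=0 → +e1, X_9=(8)
t=9: X=(8), d=1 → -e1, X_10=(7)
t=10: X=(7), d=0 → +e1, X_11=(8)
t=11: X=(8), d=0 → +e1, X_12=(9)
t=12: X=(9), d=0 → +e1, X_13=(10)

3


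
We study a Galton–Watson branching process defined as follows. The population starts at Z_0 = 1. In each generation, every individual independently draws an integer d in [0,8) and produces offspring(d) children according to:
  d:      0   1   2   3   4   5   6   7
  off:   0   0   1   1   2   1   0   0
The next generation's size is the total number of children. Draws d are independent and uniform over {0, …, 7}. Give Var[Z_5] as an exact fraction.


Outcome values over d=0..7: [0, 0, 1, 1, 2, 1, 0, 0]
Σy = 5, Σy² = 7, M = 8
μ = 5/8 = 5/8,  σ² = 7/8 − (5/8)² = 31/64
V_0 = 0, E_0 = 1
V_1 = 31/64·E_0 + (5/8)²·V_0 = 31/64;  E_1 = 5/8
V_2 = 31/64·E_1 + (5/8)²·V_1 = 2015/4096;  E_2 = 25/64
V_3 = 31/64·E_2 + (5/8)²·V_2 = 99975/262144;  E_3 = 125/512
V_4 = 31/64·E_3 + (5/8)²·V_3 = 4483375/16777216;  E_4 = 625/4096
V_5 = 31/64·E_4 + (5/8)²·V_4 = 191444375/1073741824;  E_5 = 3125/32768

191444375/1073741824


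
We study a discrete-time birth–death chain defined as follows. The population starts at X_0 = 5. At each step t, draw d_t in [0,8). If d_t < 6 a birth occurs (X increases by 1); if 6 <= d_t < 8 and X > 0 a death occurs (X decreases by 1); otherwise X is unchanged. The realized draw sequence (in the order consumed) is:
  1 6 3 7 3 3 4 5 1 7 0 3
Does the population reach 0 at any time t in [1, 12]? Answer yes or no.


t=0: X=5, d=1 → birth, X_1=6
t=1: X=6, d=6 → death, X_2=5
t=2: X=5, d=3 → birth, X_3=6
t=3: X=6, d=7 → death, X_4=5
t=4: X=5, d=3 → birth, X_5=6
t=5: X=6, d=3 → birth, X_6=7
t=6: X=7, d=4 → birth, X_7=8
t=7: X=8, d=5 → birth, X_8=9
t=8: X=9, d=1 → birth, X_9=10
t=9: X=10, d=7 → death, X_10=9
t=10: X=9, d=0 → birth, X_11=10
t=11: X=10, d=3 → birth, X_12=11

no


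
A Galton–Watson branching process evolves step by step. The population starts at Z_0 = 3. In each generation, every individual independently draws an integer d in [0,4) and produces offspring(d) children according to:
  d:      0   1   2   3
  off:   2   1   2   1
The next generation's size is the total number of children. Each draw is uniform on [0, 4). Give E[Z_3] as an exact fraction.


Outcome values over d=0..3: [2, 1, 2, 1]
Σy = 6, Σy² = 10, M = 4
μ = 6/4 = 3/2,  σ² = 10/4 − (3/2)² = 1/4
E[Z_0] = 3
E[Z_1] = 3/2·E[Z_0] = 9/2
E[Z_2] = 3/2·E[Z_1] = 27/4
E[Z_3] = 3/2·E[Z_2] = 81/8

81/8


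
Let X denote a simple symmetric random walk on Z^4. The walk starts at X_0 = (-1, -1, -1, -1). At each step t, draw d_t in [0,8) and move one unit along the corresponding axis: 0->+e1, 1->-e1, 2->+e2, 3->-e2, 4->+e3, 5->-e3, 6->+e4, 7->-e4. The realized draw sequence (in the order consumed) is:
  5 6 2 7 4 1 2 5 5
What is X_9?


(-2, 1, -3, -1)

t=0: X=(-1, -1, -1, -1), d=5 → -e3, X_1=(-1, -1, -2, -1)
t=1: X=(-1, -1, -2, -1), d=6 → +e4, X_2=(-1, -1, -2, 0)
t=2: X=(-1, -1, -2, 0), d=2 → +e2, X_3=(-1, 0, -2, 0)
t=3: X=(-1, 0, -2, 0), d=7 → -e4, X_4=(-1, 0, -2, -1)
t=4: X=(-1, 0, -2, -1), d=4 → +e3, X_5=(-1, 0, -1, -1)
t=5: X=(-1, 0, -1, -1), d=1 → -e1, X_6=(-2, 0, -1, -1)
t=6: X=(-2, 0, -1, -1), d=2 → +e2, X_7=(-2, 1, -1, -1)
t=7: X=(-2, 1, -1, -1), d=5 → -e3, X_8=(-2, 1, -2, -1)
t=8: X=(-2, 1, -2, -1), d=5 → -e3, X_9=(-2, 1, -3, -1)


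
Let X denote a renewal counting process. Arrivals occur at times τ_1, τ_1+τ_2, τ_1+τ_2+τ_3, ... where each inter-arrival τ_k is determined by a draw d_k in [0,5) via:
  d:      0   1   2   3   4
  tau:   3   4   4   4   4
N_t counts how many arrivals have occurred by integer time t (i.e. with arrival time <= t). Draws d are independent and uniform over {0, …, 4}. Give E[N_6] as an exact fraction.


Inter-arrival values over d=0..4: [3, 4, 4, 4, 4]
Each d has probability 1/5, so the pmf of τ is: f(3) = 1/5, f(4) = 4/5
Renewal equation for m(n) = E[N_n]: condition on τ_1 = k (if k <= n, one arrival plus a fresh copy on the remaining n−k steps): m(n) = F(n) + Σ_{k<=n} f(k)·m(n−k), where F(n) = P(τ <= n) and m(0) = 0
m(1) = F(1) = 0
m(2) = F(2) = 0
m(3) = F(3) = 1/5
m(4) = F(4) = 1
m(5) = F(5) = 1
m(6) = F(6) + f(3)·m(3) = 1 + 1/5·1/5 = 26/25
E[N_6] = m(6) = 26/25

26/25


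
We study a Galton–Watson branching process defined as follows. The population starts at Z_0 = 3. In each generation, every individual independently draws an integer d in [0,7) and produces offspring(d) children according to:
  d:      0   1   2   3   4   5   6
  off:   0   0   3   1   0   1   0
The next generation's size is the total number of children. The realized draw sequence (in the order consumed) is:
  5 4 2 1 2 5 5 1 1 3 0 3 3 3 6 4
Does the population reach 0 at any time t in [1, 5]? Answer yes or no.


yes

gen 0: Z_0=3, draws=[5, 4, 2], offspring=[1, 0, 3], Z_1=4
gen 1: Z_1=4, draws=[1, 2, 5, 5], offspring=[0, 3, 1, 1], Z_2=5
gen 2: Z_2=5, draws=[1, 1, 3, 0, 3], offspring=[0, 0, 1, 0, 1], Z_3=2
gen 3: Z_3=2, draws=[3, 3], offspring=[1, 1], Z_4=2
gen 4: Z_4=2, draws=[6, 4], offspring=[0, 0], Z_5=0


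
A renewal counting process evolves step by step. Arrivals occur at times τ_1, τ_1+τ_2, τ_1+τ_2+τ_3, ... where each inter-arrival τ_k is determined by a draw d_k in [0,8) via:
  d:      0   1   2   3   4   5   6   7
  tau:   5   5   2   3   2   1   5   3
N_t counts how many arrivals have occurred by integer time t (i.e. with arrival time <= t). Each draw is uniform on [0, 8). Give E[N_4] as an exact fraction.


Inter-arrival values over d=0..7: [5, 5, 2, 3, 2, 1, 5, 3]
Each d has probability 1/8, so the pmf of τ is: f(1) = 1/8, f(2) = 1/4, f(3) = 1/4, f(5) = 3/8
Renewal equation for m(n) = E[N_n]: condition on τ_1 = k (if k <= n, one arrival plus a fresh copy on the remaining n−k steps): m(n) = F(n) + Σ_{k<=n} f(k)·m(n−k), where F(n) = P(τ <= n) and m(0) = 0
m(1) = F(1) = 1/8
m(2) = F(2) + f(1)·m(1) = 3/8 + 1/8·1/8 = 25/64
m(3) = F(3) + f(1)·m(2) + f(2)·m(1) = 5/8 + 1/8·25/64 + 1/4·1/8 = 361/512
m(4) = F(4) + f(1)·m(3) + f(2)·m(2) + f(3)·m(1) = 5/8 + 1/8·361/512 + 1/4·25/64 + 1/4·1/8 = 3449/4096
E[N_4] = m(4) = 3449/4096

3449/4096


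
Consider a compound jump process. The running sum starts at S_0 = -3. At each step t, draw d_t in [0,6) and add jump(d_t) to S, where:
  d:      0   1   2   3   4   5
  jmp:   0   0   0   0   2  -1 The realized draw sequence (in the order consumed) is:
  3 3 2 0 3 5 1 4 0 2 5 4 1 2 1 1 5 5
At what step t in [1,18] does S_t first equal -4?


6

t=0: S=-3, d=3, jump=0, S_1=-3
t=1: S=-3, d=3, jump=0, S_2=-3
t=2: S=-3, d=2, jump=0, S_3=-3
t=3: S=-3, d=0, jump=0, S_4=-3
t=4: S=-3, d=3, jump=0, S_5=-3
t=5: S=-3, d=5, jump=-1, S_6=-4
t=6: S=-4, d=1, jump=0, S_7=-4
t=7: S=-4, d=4, jump=2, S_8=-2
t=8: S=-2, d=0, jump=0, S_9=-2
t=9: S=-2, d=2, jump=0, S_10=-2
t=10: S=-2, d=5, jump=-1, S_11=-3
t=11: S=-3, d=4, jump=2, S_12=-1
t=12: S=-1, d=1, jump=0, S_13=-1
t=13: S=-1, d=2, jump=0, S_14=-1
t=14: S=-1, d=1, jump=0, S_15=-1
t=15: S=-1, d=1, jump=0, S_16=-1
t=16: S=-1, d=5, jump=-1, S_17=-2
t=17: S=-2, d=5, jump=-1, S_18=-3


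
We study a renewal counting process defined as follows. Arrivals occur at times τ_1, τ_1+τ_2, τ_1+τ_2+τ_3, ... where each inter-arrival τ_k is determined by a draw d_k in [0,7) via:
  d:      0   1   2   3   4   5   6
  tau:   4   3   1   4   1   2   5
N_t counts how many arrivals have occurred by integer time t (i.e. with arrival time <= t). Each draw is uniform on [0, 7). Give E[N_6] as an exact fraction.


Inter-arrival values over d=0..6: [4, 3, 1, 4, 1, 2, 5]
Each d has probability 1/7, so the pmf of τ is: f(1) = 2/7, f(2) = 1/7, f(3) = 1/7, f(4) = 2/7, f(5) = 1/7
Renewal equation for m(n) = E[N_n]: condition on τ_1 = k (if k <= n, one arrival plus a fresh copy on the remaining n−k steps): m(n) = F(n) + Σ_{k<=n} f(k)·m(n−k), where F(n) = P(τ <= n) and m(0) = 0
m(1) = F(1) = 2/7
m(2) = F(2) + f(1)·m(1) = 3/7 + 2/7·2/7 = 25/49
m(3) = F(3) + f(1)·m(2) + f(2)·m(1) = 4/7 + 2/7·25/49 + 1/7·2/7 = 260/343
m(4) = F(4) + f(1)·m(3) + f(2)·m(2) + f(3)·m(1) = 6/7 + 2/7·260/343 + 1/7·25/49 + 1/7·2/7 = 2851/2401
m(5) = F(5) + f(1)·m(4) + f(2)·m(3) + f(3)·m(2) + f(4)·m(1) = 1 + 2/7·2851/2401 + 1/7·260/343 + 1/7·25/49 + 2/7·2/7 = 26926/16807
m(6) = F(6) + f(1)·m(5) + f(2)·m(4) + f(3)·m(3) + f(4)·m(2) + f(5)·m(1) = 1 + 2/7·26926/16807 + 1/7·2851/2401 + 1/7·260/343 + 2/7·25/49 + 1/7·2/7 = 226150/117649
E[N_6] = m(6) = 226150/117649

226150/117649


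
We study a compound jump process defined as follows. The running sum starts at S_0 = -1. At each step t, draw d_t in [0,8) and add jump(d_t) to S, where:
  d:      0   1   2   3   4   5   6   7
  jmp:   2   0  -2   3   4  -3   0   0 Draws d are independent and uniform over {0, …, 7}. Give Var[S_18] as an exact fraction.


Outcome values over d=0..7: [2, 0, -2, 3, 4, -3, 0, 0]
Σy = 4, Σy² = 42, M = 8
μ = 4/8 = 1/2,  σ² = 42/8 − (1/2)² = 5
Independent increments: Var[S_18] = 18·σ² = 18·(5) = 90

90


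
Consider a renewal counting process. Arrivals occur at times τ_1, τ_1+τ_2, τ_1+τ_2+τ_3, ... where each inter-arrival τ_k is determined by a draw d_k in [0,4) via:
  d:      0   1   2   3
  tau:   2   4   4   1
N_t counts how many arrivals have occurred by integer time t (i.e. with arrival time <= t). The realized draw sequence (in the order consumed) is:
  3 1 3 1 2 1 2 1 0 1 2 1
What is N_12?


4

draw d_1=3: τ_1=1, arrival time A_1=1
draw d_2=1: τ_2=4, arrival time A_2=5
draw d_3=3: τ_3=1, arrival time A_3=6
draw d_4=1: τ_4=4, arrival time A_4=10
draw d_5=2: τ_5=4, arrival time A_5=14
draw d_6=1: τ_6=4, arrival time A_6=18
draw d_7=2: τ_7=4, arrival time A_7=22
draw d_8=1: τ_8=4, arrival time A_8=26
draw d_9=0: τ_9=2, arrival time A_9=28
draw d_10=1: τ_10=4, arrival time A_10=32
draw d_11=2: τ_11=4, arrival time A_11=36
draw d_12=1: τ_12=4, arrival time A_12=40
N_t over t=0..12: 0:0 1:1 2:1 3:1 4:1 5:2 6:3 7:3 8:3 9:3 10:4 11:4 12:4


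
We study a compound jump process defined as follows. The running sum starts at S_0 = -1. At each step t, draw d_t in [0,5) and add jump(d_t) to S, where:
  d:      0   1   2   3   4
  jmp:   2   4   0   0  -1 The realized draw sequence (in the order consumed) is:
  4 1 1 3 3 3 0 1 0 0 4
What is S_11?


t=0: S=-1, d=4, jump=-1, S_1=-2
t=1: S=-2, d=1, jump=4, S_2=2
t=2: S=2, d=1, jump=4, S_3=6
t=3: S=6, d=3, jump=0, S_4=6
t=4: S=6, d=3, jump=0, S_5=6
t=5: S=6, d=3, jump=0, S_6=6
t=6: S=6, d=0, jump=2, S_7=8
t=7: S=8, d=1, jump=4, S_8=12
t=8: S=12, d=0, jump=2, S_9=14
t=9: S=14, d=0, jump=2, S_10=16
t=10: S=16, d=4, jump=-1, S_11=15

15


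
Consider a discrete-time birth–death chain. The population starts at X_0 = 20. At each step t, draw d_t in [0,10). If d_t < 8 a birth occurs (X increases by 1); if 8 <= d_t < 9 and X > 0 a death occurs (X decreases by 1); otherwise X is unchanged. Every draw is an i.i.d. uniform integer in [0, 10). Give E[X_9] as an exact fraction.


263/10

X can drop by at most 1 per step and X_0 = 20 > T = 9, so X_t >= 20 − t >= 11 > 0 for every t <= 9: the floor at 0 (the 'and X > 0' condition) never binds. Hence X_9 = X_0 + Σ_{t<9} Y_t with i.i.d. increments Y_t = y(d_t) ∈ {+1, −1, 0}.
Outcome values over d=0..9: [1, 1, 1, 1, 1, 1, 1, 1, -1, 0]
Σy = 7, Σy² = 9, M = 10
μ = 7/10 = 7/10,  σ² = 9/10 − (7/10)² = 41/100
E[X_9] = 20 + 9·(7/10) = 263/10


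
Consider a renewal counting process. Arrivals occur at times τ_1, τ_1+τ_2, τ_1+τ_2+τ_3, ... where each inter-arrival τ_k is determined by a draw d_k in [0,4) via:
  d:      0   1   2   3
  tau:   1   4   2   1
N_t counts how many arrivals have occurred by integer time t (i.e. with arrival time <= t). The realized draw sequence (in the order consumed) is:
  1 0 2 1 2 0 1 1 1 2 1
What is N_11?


4

draw d_1=1: τ_1=4, arrival time A_1=4
draw d_2=0: τ_2=1, arrival time A_2=5
draw d_3=2: τ_3=2, arrival time A_3=7
draw d_4=1: τ_4=4, arrival time A_4=11
draw d_5=2: τ_5=2, arrival time A_5=13
draw d_6=0: τ_6=1, arrival time A_6=14
draw d_7=1: τ_7=4, arrival time A_7=18
draw d_8=1: τ_8=4, arrival time A_8=22
draw d_9=1: τ_9=4, arrival time A_9=26
draw d_10=2: τ_10=2, arrival time A_10=28
draw d_11=1: τ_11=4, arrival time A_11=32
N_t over t=0..11: 0:0 1:0 2:0 3:0 4:1 5:2 6:2 7:3 8:3 9:3 10:3 11:4


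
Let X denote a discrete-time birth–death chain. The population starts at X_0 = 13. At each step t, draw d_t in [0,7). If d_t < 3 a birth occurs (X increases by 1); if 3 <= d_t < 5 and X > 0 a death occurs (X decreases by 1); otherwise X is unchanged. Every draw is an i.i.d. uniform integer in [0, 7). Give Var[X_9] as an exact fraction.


X can drop by at most 1 per step and X_0 = 13 > T = 9, so X_t >= 13 − t >= 4 > 0 for every t <= 9: the floor at 0 (the 'and X > 0' condition) never binds. Hence X_9 = X_0 + Σ_{t<9} Y_t with i.i.d. increments Y_t = y(d_t) ∈ {+1, −1, 0}.
Outcome values over d=0..6: [1, 1, 1, -1, -1, 0, 0]
Σy = 1, Σy² = 5, M = 7
μ = 1/7 = 1/7,  σ² = 5/7 − (1/7)² = 34/49
Independent increments: Var[X_9] = 9·σ² = 9·(34/49) = 306/49

306/49


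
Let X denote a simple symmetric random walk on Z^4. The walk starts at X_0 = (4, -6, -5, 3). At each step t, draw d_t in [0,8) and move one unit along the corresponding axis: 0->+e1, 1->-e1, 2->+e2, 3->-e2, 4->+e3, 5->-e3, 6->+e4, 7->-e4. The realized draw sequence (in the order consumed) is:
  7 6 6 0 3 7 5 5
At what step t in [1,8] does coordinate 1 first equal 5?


t=0: X=(4, -6, -5, 3), d=7 → -e4, X_1=(4, -6, -5, 2)
t=1: X=(4, -6, -5, 2), d=6 → +e4, X_2=(4, -6, -5, 3)
t=2: X=(4, -6, -5, 3), d=6 → +e4, X_3=(4, -6, -5, 4)
t=3: X=(4, -6, -5, 4), d=0 → +e1, X_4=(5, -6, -5, 4)
t=4: X=(5, -6, -5, 4), d=3 → -e2, X_5=(5, -7, -5, 4)
t=5: X=(5, -7, -5, 4), d=7 → -e4, X_6=(5, -7, -5, 3)
t=6: X=(5, -7, -5, 3), d=5 → -e3, X_7=(5, -7, -6, 3)
t=7: X=(5, -7, -6, 3), d=5 → -e3, X_8=(5, -7, -7, 3)

4


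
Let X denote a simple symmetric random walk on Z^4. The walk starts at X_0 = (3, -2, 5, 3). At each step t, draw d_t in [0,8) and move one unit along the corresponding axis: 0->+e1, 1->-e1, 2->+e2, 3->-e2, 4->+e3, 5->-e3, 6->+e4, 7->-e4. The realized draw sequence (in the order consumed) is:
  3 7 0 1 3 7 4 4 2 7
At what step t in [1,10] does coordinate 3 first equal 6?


t=0: X=(3, -2, 5, 3), d=3 → -e2, X_1=(3, -3, 5, 3)
t=1: X=(3, -3, 5, 3), d=7 → -e4, X_2=(3, -3, 5, 2)
t=2: X=(3, -3, 5, 2), d=0 → +e1, X_3=(4, -3, 5, 2)
t=3: X=(4, -3, 5, 2), d=1 → -e1, X_4=(3, -3, 5, 2)
t=4: X=(3, -3, 5, 2), d=3 → -e2, X_5=(3, -4, 5, 2)
t=5: X=(3, -4, 5, 2), d=7 → -e4, X_6=(3, -4, 5, 1)
t=6: X=(3, -4, 5, 1), d=4 → +e3, X_7=(3, -4, 6, 1)
t=7: X=(3, -4, 6, 1), d=4 → +e3, X_8=(3, -4, 7, 1)
t=8: X=(3, -4, 7, 1), d=2 → +e2, X_9=(3, -3, 7, 1)
t=9: X=(3, -3, 7, 1), d=7 → -e4, X_10=(3, -3, 7, 0)

7


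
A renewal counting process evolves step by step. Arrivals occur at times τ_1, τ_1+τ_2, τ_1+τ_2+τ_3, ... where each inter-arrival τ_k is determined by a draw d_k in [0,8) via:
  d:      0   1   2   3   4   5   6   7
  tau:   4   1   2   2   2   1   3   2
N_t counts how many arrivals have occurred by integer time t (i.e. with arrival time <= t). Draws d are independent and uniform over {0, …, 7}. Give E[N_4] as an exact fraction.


Inter-arrival values over d=0..7: [4, 1, 2, 2, 2, 1, 3, 2]
Each d has probability 1/8, so the pmf of τ is: f(1) = 1/4, f(2) = 1/2, f(3) = 1/8, f(4) = 1/8
Renewal equation for m(n) = E[N_n]: condition on τ_1 = k (if k <= n, one arrival plus a fresh copy on the remaining n−k steps): m(n) = F(n) + Σ_{k<=n} f(k)·m(n−k), where F(n) = P(τ <= n) and m(0) = 0
m(1) = F(1) = 1/4
m(2) = F(2) + f(1)·m(1) = 3/4 + 1/4·1/4 = 13/16
m(3) = F(3) + f(1)·m(2) + f(2)·m(1) = 7/8 + 1/4·13/16 + 1/2·1/4 = 77/64
m(4) = F(4) + f(1)·m(3) + f(2)·m(2) + f(3)·m(1) = 1 + 1/4·77/64 + 1/2·13/16 + 1/8·1/4 = 445/256
E[N_4] = m(4) = 445/256

445/256


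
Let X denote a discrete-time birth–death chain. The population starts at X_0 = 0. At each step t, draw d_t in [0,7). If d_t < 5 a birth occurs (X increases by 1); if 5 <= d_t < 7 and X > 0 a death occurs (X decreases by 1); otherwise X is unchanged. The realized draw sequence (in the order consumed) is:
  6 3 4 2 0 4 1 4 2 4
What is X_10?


t=0: X=0, d=6 → hold, X_1=0
t=1: X=0, d=3 → birth, X_2=1
t=2: X=1, d=4 → birth, X_3=2
t=3: X=2, d=2 → birth, X_4=3
t=4: X=3, d=0 → birth, X_5=4
t=5: X=4, d=4 → birth, X_6=5
t=6: X=5, d=1 → birth, X_7=6
t=7: X=6, d=4 → birth, X_8=7
t=8: X=7, d=2 → birth, X_9=8
t=9: X=8, d=4 → birth, X_10=9

9


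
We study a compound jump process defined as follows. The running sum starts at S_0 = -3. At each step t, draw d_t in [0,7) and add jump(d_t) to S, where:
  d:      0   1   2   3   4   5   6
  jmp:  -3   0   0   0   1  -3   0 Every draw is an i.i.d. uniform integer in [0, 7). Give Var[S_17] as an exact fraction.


Outcome values over d=0..6: [-3, 0, 0, 0, 1, -3, 0]
Σy = -5, Σy² = 19, M = 7
μ = -5/7 = -5/7,  σ² = 19/7 − (-5/7)² = 108/49
Independent increments: Var[S_17] = 17·σ² = 17·(108/49) = 1836/49

1836/49


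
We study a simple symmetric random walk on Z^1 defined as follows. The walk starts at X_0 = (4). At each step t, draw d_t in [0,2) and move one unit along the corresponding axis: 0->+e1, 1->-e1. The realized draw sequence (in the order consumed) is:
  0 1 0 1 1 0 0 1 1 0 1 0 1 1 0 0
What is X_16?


t=0: X=(4), d=0 → +e1, X_1=(5)
t=1: X=(5), d=1 → -e1, X_2=(4)
t=2: X=(4), d=0 → +e1, X_3=(5)
t=3: X=(5), d=1 → -e1, X_4=(4)
t=4: X=(4), d=1 → -e1, X_5=(3)
t=5: X=(3), d=0 → +e1, X_6=(4)
t=6: X=(4), d=0 → +e1, X_7=(5)
t=7: X=(5), d=1 → -e1, X_8=(4)
t=8: X=(4), d=1 → -e1, X_9=(3)
t=9: X=(3), d=0 → +e1, X_10=(4)
t=10: X=(4), d=1 → -e1, X_11=(3)
t=11: X=(3), d=0 → +e1, X_12=(4)
t=12: X=(4), d=1 → -e1, X_13=(3)
t=13: X=(3), d=1 → -e1, X_14=(2)
t=14: X=(2), d=0 → +e1, X_15=(3)
t=15: X=(3), d=0 → +e1, X_16=(4)

(4)


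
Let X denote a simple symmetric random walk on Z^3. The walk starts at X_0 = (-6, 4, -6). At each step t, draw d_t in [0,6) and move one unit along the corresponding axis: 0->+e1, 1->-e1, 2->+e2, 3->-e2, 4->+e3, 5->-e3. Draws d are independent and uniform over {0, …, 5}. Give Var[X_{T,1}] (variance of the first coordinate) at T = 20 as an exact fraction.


Outcome values over d=0..5: [1, -1, 0, 0, 0, 0]
Σy = 0, Σy² = 2, M = 6
μ = 0/6 = 0,  σ² = 2/6 − (0)² = 1/3
Independent increments: Var[X_20] = 20·σ² = 20·(1/3) = 20/3

20/3


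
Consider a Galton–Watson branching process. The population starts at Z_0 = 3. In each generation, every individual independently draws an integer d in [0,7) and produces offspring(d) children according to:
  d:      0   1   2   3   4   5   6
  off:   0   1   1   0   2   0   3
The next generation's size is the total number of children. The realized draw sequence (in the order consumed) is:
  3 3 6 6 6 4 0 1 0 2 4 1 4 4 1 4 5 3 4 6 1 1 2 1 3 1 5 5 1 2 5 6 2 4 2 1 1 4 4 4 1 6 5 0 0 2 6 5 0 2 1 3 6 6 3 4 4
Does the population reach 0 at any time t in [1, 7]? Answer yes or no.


no

gen 0: Z_0=3, draws=[3, 3, 6], offspring=[0, 0, 3], Z_1=3
gen 1: Z_1=3, draws=[6, 6, 4], offspring=[3, 3, 2], Z_2=8
gen 2: Z_2=8, draws=[0, 1, 0, 2, 4, 1, 4, 4], offspring=[0, 1, 0, 1, 2, 1, 2, 2], Z_3=9
gen 3: Z_3=9, draws=[1, 4, 5, 3, 4, 6, 1, 1, 2], offspring=[1, 2, 0, 0, 2, 3, 1, 1, 1], Z_4=11
gen 4: Z_4=11, draws=[1, 3, 1, 5, 5, 1, 2, 5, 6, 2, 4], offspring=[1, 0, 1, 0, 0, 1, 1, 0, 3, 1, 2], Z_5=10
gen 5: Z_5=10, draws=[2, 1, 1, 4, 4, 4, 1, 6, 5, 0], offspring=[1, 1, 1, 2, 2, 2, 1, 3, 0, 0], Z_6=13
gen 6: Z_6=13, draws=[0, 2, 6, 5, 0, 2, 1, 3, 6, 6, 3, 4, 4], offspring=[0, 1, 3, 0, 0, 1, 1, 0, 3, 3, 0, 2, 2], Z_7=16


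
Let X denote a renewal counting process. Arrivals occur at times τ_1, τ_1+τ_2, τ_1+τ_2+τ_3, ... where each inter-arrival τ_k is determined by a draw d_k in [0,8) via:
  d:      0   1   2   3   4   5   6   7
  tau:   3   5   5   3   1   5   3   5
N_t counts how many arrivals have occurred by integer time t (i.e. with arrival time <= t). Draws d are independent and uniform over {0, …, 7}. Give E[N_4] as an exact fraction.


Inter-arrival values over d=0..7: [3, 5, 5, 3, 1, 5, 3, 5]
Each d has probability 1/8, so the pmf of τ is: f(1) = 1/8, f(3) = 3/8, f(5) = 1/2
Renewal equation for m(n) = E[N_n]: condition on τ_1 = k (if k <= n, one arrival plus a fresh copy on the remaining n−k steps): m(n) = F(n) + Σ_{k<=n} f(k)·m(n−k), where F(n) = P(τ <= n) and m(0) = 0
m(1) = F(1) = 1/8
m(2) = F(2) + f(1)·m(1) = 1/8 + 1/8·1/8 = 9/64
m(3) = F(3) + f(1)·m(2) = 1/2 + 1/8·9/64 = 265/512
m(4) = F(4) + f(1)·m(3) + f(3)·m(1) = 1/2 + 1/8·265/512 + 3/8·1/8 = 2505/4096
E[N_4] = m(4) = 2505/4096

2505/4096


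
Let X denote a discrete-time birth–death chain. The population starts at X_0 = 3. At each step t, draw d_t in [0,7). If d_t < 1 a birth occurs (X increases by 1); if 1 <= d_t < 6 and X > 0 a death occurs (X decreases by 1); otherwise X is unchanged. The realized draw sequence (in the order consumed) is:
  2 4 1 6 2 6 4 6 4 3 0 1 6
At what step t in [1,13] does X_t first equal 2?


1

t=0: X=3, d=2 → death, X_1=2
t=1: X=2, d=4 → death, X_2=1
t=2: X=1, d=1 → death, X_3=0
t=3: X=0, d=6 → hold, X_4=0
t=4: X=0, d=2 → hold, X_5=0
t=5: X=0, d=6 → hold, X_6=0
t=6: X=0, d=4 → hold, X_7=0
t=7: X=0, d=6 → hold, X_8=0
t=8: X=0, d=4 → hold, X_9=0
t=9: X=0, d=3 → hold, X_10=0
t=10: X=0, d=0 → birth, X_11=1
t=11: X=1, d=1 → death, X_12=0
t=12: X=0, d=6 → hold, X_13=0


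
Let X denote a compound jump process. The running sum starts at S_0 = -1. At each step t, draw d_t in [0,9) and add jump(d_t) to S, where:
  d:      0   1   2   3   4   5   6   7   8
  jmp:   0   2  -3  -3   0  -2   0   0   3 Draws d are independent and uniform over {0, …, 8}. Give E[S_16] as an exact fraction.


-19/3

Outcome values over d=0..8: [0, 2, -3, -3, 0, -2, 0, 0, 3]
Σy = -3, Σy² = 35, M = 9
μ = -3/9 = -1/3,  σ² = 35/9 − (-1/3)² = 34/9
E[S_16] = -1 + 16·(-1/3) = -19/3


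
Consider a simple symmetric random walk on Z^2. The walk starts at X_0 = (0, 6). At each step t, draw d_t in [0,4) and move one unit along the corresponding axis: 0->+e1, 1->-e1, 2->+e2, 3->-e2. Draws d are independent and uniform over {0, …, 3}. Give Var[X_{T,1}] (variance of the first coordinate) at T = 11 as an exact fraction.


11/2

Outcome values over d=0..3: [1, -1, 0, 0]
Σy = 0, Σy² = 2, M = 4
μ = 0/4 = 0,  σ² = 2/4 − (0)² = 1/2
Independent increments: Var[X_11] = 11·σ² = 11·(1/2) = 11/2


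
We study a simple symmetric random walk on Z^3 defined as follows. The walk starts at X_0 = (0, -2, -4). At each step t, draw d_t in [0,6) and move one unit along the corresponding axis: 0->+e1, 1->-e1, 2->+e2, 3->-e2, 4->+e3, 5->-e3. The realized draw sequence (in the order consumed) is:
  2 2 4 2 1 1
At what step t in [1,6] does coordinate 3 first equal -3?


t=0: X=(0, -2, -4), d=2 → +e2, X_1=(0, -1, -4)
t=1: X=(0, -1, -4), d=2 → +e2, X_2=(0, 0, -4)
t=2: X=(0, 0, -4), d=4 → +e3, X_3=(0, 0, -3)
t=3: X=(0, 0, -3), d=2 → +e2, X_4=(0, 1, -3)
t=4: X=(0, 1, -3), d=1 → -e1, X_5=(-1, 1, -3)
t=5: X=(-1, 1, -3), d=1 → -e1, X_6=(-2, 1, -3)

3


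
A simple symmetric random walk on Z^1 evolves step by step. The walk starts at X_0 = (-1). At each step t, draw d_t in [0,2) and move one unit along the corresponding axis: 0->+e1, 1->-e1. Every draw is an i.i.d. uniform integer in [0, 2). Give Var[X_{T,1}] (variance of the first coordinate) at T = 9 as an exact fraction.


9

Outcome values over d=0..1: [1, -1]
Σy = 0, Σy² = 2, M = 2
μ = 0/2 = 0,  σ² = 2/2 − (0)² = 1
Independent increments: Var[X_9] = 9·σ² = 9·(1) = 9


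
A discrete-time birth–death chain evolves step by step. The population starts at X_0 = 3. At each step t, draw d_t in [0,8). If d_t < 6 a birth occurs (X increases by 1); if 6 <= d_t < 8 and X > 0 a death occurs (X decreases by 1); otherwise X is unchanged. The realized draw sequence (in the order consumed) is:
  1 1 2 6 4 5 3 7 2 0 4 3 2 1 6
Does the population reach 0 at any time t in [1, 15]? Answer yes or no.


no

t=0: X=3, d=1 → birth, X_1=4
t=1: X=4, d=1 → birth, X_2=5
t=2: X=5, d=2 → birth, X_3=6
t=3: X=6, d=6 → death, X_4=5
t=4: X=5, d=4 → birth, X_5=6
t=5: X=6, d=5 → birth, X_6=7
t=6: X=7, d=3 → birth, X_7=8
t=7: X=8, d=7 → death, X_8=7
t=8: X=7, d=2 → birth, X_9=8
t=9: X=8, d=0 → birth, X_10=9
t=10: X=9, d=4 → birth, X_11=10
t=11: X=10, d=3 → birth, X_12=11
t=12: X=11, d=2 → birth, X_13=12
t=13: X=12, d=1 → birth, X_14=13
t=14: X=13, d=6 → death, X_15=12


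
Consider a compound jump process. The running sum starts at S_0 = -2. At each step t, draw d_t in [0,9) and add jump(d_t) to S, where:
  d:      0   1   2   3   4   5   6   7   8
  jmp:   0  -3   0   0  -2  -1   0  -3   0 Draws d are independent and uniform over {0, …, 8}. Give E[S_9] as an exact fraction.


-11

Outcome values over d=0..8: [0, -3, 0, 0, -2, -1, 0, -3, 0]
Σy = -9, Σy² = 23, M = 9
μ = -9/9 = -1,  σ² = 23/9 − (-1)² = 14/9
E[S_9] = -2 + 9·(-1) = -11


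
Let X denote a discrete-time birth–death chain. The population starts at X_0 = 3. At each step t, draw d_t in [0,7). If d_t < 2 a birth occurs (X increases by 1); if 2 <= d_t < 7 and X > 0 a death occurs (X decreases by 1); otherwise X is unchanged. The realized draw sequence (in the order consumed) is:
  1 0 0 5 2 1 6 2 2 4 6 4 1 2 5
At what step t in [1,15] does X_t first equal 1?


10

t=0: X=3, d=1 → birth, X_1=4
t=1: X=4, d=0 → birth, X_2=5
t=2: X=5, d=0 → birth, X_3=6
t=3: X=6, d=5 → death, X_4=5
t=4: X=5, d=2 → death, X_5=4
t=5: X=4, d=1 → birth, X_6=5
t=6: X=5, d=6 → death, X_7=4
t=7: X=4, d=2 → death, X_8=3
t=8: X=3, d=2 → death, X_9=2
t=9: X=2, d=4 → death, X_10=1
t=10: X=1, d=6 → death, X_11=0
t=11: X=0, d=4 → hold, X_12=0
t=12: X=0, d=1 → birth, X_13=1
t=13: X=1, d=2 → death, X_14=0
t=14: X=0, d=5 → hold, X_15=0


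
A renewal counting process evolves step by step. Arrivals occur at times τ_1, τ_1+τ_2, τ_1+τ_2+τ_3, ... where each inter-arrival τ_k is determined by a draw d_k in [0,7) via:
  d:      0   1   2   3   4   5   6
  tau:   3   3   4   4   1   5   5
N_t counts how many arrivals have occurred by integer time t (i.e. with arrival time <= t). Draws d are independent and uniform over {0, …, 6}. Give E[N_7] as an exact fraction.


Inter-arrival values over d=0..6: [3, 3, 4, 4, 1, 5, 5]
Each d has probability 1/7, so the pmf of τ is: f(1) = 1/7, f(3) = 2/7, f(4) = 2/7, f(5) = 2/7
Renewal equation for m(n) = E[N_n]: condition on τ_1 = k (if k <= n, one arrival plus a fresh copy on the remaining n−k steps): m(n) = F(n) + Σ_{k<=n} f(k)·m(n−k), where F(n) = P(τ <= n) and m(0) = 0
m(1) = F(1) = 1/7
m(2) = F(2) + f(1)·m(1) = 1/7 + 1/7·1/7 = 8/49
m(3) = F(3) + f(1)·m(2) = 3/7 + 1/7·8/49 = 155/343
m(4) = F(4) + f(1)·m(3) + f(3)·m(1) = 5/7 + 1/7·155/343 + 2/7·1/7 = 1968/2401
m(5) = F(5) + f(1)·m(4) + f(3)·m(2) + f(4)·m(1) = 1 + 1/7·1968/2401 + 2/7·8/49 + 2/7·1/7 = 20245/16807
m(6) = F(6) + f(1)·m(5) + f(3)·m(3) + f(4)·m(2) + f(5)·m(1) = 1 + 1/7·20245/16807 + 2/7·155/343 + 2/7·8/49 + 2/7·1/7 = 163374/117649
m(7) = F(7) + f(1)·m(6) + f(3)·m(4) + f(4)·m(3) + f(5)·m(2) = 1 + 1/7·163374/117649 + 2/7·1968/2401 + 2/7·155/343 + 2/7·8/49 = 1324527/823543
E[N_7] = m(7) = 1324527/823543

1324527/823543
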